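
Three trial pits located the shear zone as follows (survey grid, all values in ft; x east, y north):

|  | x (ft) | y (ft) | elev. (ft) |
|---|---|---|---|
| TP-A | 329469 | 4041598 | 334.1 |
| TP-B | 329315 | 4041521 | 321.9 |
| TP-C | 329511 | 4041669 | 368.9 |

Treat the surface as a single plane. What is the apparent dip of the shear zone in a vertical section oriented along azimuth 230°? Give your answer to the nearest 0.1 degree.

12.6°

Let the plane be z = a·x + b·y + c.
TP-B−TP-A: −154a − 77b = −12.2;  TP-C−TP-A: 42a + 71b = 34.8.
Solving gives a = −0.23551, b = 0.62945.
Unit vector along 230° is (sin 230°, cos 230°) = (-0.7660, -0.6428).
Slope in that direction = a·(-0.7660) + b·(-0.6428) = −0.22420.
Apparent dip = arctan|0.22420| = 12.6° (true dip is 33.9°, so apparent ≤ true as expected).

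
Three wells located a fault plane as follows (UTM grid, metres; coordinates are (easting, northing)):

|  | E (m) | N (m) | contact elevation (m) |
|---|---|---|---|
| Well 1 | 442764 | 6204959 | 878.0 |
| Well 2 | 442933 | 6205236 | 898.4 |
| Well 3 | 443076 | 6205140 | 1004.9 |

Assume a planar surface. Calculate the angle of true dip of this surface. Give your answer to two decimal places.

Let the plane be z = a·E + b·N + c.
Well 2−Well 1: 169a + 277b = 20.4;  Well 3−Well 1: 312a + 181b = 126.9.
Solving gives a = 0.56343, b = −0.27010.
Gradient magnitude |∇z| = √(a² + b²) = √(0.31745 + 0.07296) = 0.62482.
True dip = arctan(0.62482) = 32.00°, dipping toward WNW (azimuth ≈ 296°).

32.00°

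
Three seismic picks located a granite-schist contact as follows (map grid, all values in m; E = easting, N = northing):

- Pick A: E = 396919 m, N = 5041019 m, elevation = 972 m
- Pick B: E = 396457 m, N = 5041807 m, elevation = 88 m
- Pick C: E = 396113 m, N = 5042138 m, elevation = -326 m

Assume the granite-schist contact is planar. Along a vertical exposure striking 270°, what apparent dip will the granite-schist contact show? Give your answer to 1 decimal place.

15.9°

Let the plane be z = a·E + b·N + c.
Pick B−Pick A: −462a + 788b = −884;  Pick C−Pick A: −806a + 1119b = −1298.
Solving gives a = 0.28462, b = −0.95496.
Unit vector along 270° is (sin 270°, cos 270°) = (-1.0000, -0.0000).
Slope in that direction = a·(-1.0000) + b·(-0.0000) = −0.28462.
Apparent dip = arctan|0.28462| = 15.9° (true dip is 44.9°, so apparent ≤ true as expected).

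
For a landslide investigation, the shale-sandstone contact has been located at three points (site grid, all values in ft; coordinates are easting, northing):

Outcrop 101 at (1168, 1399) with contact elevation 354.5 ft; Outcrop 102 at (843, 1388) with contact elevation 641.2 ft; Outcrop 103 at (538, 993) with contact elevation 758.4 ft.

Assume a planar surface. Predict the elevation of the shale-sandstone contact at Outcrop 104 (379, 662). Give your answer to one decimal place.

Let the plane be z = a·easting + b·northing + c.
Outcrop 102−Outcrop 101: −325a − 11b = 286.7;  Outcrop 103−Outcrop 101: −630a − 406b = 403.9.
Solving gives a = −0.895515, b = 0.394765.
Then c = 354.5 − a·1168 − b·1399 = 848.19.
At (379, 662): z = −339.4 + 261.3 + 848.19 = 770.1 ft.

770.1 ft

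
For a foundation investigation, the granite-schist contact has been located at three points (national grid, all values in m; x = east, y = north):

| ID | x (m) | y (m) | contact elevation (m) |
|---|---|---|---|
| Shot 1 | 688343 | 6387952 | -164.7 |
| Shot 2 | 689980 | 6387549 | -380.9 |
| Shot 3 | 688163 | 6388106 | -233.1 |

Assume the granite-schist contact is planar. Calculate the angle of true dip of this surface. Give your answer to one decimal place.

Two edge vectors: Shot 1→Shot 2 = (1637, -403, -216.2), Shot 1→Shot 3 = (-180, 154, -68.4).
Normal n = (Shot 1→Shot 2) × (Shot 1→Shot 3) = (60860, 150886.8, 179558).
So ∂z/∂x = −n_x/n_z = −0.33894 and ∂z/∂y = −n_y/n_z = −0.84032.
Gradient magnitude |∇z| = √(a² + b²) = √(0.11488 + 0.70614) = 0.90610.
True dip = arctan(0.90610) = 42.2°, dipping toward NNE (azimuth ≈ 022°).

42.2°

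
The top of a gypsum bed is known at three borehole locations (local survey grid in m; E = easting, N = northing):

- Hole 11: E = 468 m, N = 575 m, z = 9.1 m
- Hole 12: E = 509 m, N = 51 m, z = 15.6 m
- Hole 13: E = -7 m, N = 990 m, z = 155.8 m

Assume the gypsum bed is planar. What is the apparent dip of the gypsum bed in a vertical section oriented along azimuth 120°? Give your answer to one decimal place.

15.5°

Let the plane be z = a·E + b·N + c.
Hole 12−Hole 11: 41a − 524b = 6.5;  Hole 13−Hole 11: −475a + 415b = 146.7.
Solving gives a = −0.34314, b = −0.03925.
Unit vector along 120° is (sin 120°, cos 120°) = (0.8660, -0.5000).
Slope in that direction = a·(0.8660) + b·(-0.5000) = −0.27754.
Apparent dip = arctan|0.27754| = 15.5° (true dip is 19.1°, so apparent ≤ true as expected).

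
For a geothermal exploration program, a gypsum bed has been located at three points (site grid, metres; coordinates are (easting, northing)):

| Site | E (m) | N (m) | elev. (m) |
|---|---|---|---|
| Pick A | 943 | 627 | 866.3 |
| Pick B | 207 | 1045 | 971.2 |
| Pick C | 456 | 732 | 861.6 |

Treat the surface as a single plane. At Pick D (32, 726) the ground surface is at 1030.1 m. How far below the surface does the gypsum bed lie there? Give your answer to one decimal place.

Two edge vectors: Pick A→Pick B = (-736, 418, 104.9), Pick A→Pick C = (-487, 105, -4.7).
Normal n = (Pick A→Pick B) × (Pick A→Pick C) = (-12979.1, -54545.5, 126286).
So ∂z/∂E = −n_x/n_z = 0.102775 and ∂z/∂N = −n_y/n_z = 0.431920.
Intercept c from Pick A: 866.3 − 96.92 − 270.81 = 498.57.
At (32, 726): z_contact = 3.29 + 313.57 + 498.57 = 815.43 m.
Depth below ground = 1030.1 − 815.43 = 214.7 m.

214.7 m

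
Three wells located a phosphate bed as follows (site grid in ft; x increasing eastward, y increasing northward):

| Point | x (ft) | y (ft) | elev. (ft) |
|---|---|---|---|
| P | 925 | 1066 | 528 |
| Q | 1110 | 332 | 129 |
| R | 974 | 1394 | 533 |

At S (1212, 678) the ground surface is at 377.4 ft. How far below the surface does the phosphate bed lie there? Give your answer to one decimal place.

Let the plane be z = a·x + b·y + c.
Q−P: 185a − 734b = −399;  R−P: 49a + 328b = 5.
Solving gives a = −1.316164, b = 0.211866.
Then c = 528 − a·925 − b·1066 = 1519.60.
At (1212, 678): z_contact = −1595.19 + 143.65 + 1519.60 = 68.06 ft.
Depth below ground = 377.4 − 68.06 = 309.3 ft.

309.3 ft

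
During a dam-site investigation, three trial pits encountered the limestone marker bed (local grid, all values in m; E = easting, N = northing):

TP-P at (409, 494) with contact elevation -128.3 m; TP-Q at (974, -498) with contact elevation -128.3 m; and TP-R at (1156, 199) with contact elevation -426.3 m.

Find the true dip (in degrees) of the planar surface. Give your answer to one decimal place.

30.6°

Two edge vectors: TP-P→TP-Q = (565, -992, 0), TP-P→TP-R = (747, -295, -298).
Normal n = (TP-P→TP-Q) × (TP-P→TP-R) = (295616, 168370, 574349).
So ∂z/∂E = −n_x/n_z = −0.51470 and ∂z/∂N = −n_y/n_z = −0.29315.
Gradient magnitude |∇z| = √(a² + b²) = √(0.26491 + 0.08594) = 0.59233.
True dip = arctan(0.59233) = 30.6°, dipping toward ENE (azimuth ≈ 060°).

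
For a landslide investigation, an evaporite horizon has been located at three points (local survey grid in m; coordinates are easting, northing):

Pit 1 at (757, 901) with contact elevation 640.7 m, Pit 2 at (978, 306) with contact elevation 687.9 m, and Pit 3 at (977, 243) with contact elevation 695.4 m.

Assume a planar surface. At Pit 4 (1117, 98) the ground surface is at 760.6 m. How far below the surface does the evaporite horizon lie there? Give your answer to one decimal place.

Two edge vectors: Pit 1→Pit 2 = (221, -595, 47.2), Pit 1→Pit 3 = (220, -658, 54.7).
Normal n = (Pit 1→Pit 2) × (Pit 1→Pit 3) = (-1488.9, -1704.7, -14518).
So ∂z/∂easting = −n_x/n_z = −0.102555 and ∂z/∂northing = −n_y/n_z = −0.117420.
Intercept c from Pit 1: 640.7 + 77.63 + 105.80 = 824.13.
At (1117, 98): z_contact = −114.55 − 11.51 + 824.13 = 698.07 m.
Depth below ground = 760.6 − 698.07 = 62.5 m.

62.5 m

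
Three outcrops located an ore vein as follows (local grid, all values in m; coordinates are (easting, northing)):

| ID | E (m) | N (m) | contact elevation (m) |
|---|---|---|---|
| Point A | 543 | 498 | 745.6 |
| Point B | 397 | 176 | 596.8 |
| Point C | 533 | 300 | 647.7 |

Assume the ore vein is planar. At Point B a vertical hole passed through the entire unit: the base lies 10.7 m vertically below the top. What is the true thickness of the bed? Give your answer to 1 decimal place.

Let the plane be z = a·E + b·N + c.
Point B−Point A: −146a − 322b = −148.8;  Point C−Point A: −10a − 198b = −97.9.
Solving gives a = −0.08025, b = 0.49850.
|∇z| = √(a²+b²) = 0.50492, so dip δ = arctan(0.50492) = 26.79°.
True thickness = vertical thickness × cos δ = 10.7 × cos 26.79° = 9.6 m.

9.6 m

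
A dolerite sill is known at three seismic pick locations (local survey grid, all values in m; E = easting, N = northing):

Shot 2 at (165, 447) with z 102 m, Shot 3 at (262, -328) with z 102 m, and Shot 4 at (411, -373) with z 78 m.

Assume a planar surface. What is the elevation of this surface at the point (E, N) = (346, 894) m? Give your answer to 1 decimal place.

62.3 m

Let the plane be z = a·E + b·N + c.
Shot 3−Shot 2: 97a − 775b = 0;  Shot 4−Shot 2: 246a − 820b = −24.
Solving gives a = −0.16740, b = −0.02095.
Then c = 102 − a·165 − b·447 = 138.99.
At (346, 894): z = −57.9 − 18.7 + 138.99 = 62.3 m.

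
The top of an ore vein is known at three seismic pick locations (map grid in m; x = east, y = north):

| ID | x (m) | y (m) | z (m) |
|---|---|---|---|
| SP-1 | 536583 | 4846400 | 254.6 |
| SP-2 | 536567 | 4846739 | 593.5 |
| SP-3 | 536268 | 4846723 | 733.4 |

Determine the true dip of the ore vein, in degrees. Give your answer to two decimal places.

47.86°

Let the plane be z = a·x + b·y + c.
SP-2−SP-1: −16a + 339b = 338.9;  SP-3−SP-1: −315a + 323b = 478.8.
Solving gives a = −0.52008, b = 0.97516.
Gradient magnitude |∇z| = √(a² + b²) = √(0.27048 + 0.95093) = 1.10518.
True dip = arctan(1.10518) = 47.86°, dipping toward SSE (azimuth ≈ 152°).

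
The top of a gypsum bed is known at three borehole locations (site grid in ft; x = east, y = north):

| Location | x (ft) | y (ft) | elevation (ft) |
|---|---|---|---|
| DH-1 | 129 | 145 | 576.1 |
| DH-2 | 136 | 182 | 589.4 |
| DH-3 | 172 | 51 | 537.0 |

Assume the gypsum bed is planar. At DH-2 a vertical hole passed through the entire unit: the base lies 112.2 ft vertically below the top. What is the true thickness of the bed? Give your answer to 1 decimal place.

Two edge vectors: DH-1→DH-2 = (7, 37, 13.3), DH-1→DH-3 = (43, -94, -39.1).
Normal n = (DH-1→DH-2) × (DH-1→DH-3) = (-196.5, 845.6, -2249).
So ∂z/∂x = −n_x/n_z = −0.08737 and ∂z/∂y = −n_y/n_z = 0.37599.
|∇z| = √(a²+b²) = 0.38601, so dip δ = arctan(0.38601) = 21.11°.
True thickness = vertical thickness × cos δ = 112.2 × cos 21.11° = 104.7 ft.

104.7 ft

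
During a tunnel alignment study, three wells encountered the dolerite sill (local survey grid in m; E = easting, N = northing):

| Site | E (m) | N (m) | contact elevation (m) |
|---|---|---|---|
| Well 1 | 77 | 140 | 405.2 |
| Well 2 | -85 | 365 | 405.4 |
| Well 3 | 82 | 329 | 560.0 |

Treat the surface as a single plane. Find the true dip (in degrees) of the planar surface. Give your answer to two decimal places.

Let the plane be z = a·E + b·N + c.
Well 2−Well 1: −162a + 225b = 0.2;  Well 3−Well 1: 5a + 189b = 154.8.
Solving gives a = 1.09606, b = 0.79005.
Gradient magnitude |∇z| = √(a² + b²) = √(1.20135 + 0.62418) = 1.35112.
True dip = arctan(1.35112) = 53.49°, dipping toward SW (azimuth ≈ 234°).

53.49°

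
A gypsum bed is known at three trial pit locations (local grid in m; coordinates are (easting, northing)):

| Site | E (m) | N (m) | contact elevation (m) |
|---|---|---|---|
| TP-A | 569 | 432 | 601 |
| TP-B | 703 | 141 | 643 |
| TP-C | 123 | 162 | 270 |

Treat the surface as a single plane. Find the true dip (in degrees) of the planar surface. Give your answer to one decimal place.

33.7°

Two edge vectors: TP-A→TP-B = (134, -291, 42), TP-A→TP-C = (-446, -270, -331).
Normal n = (TP-A→TP-B) × (TP-A→TP-C) = (107661, 25622, -165966).
So ∂z/∂E = −n_x/n_z = 0.64869 and ∂z/∂N = −n_y/n_z = 0.15438.
Gradient magnitude |∇z| = √(a² + b²) = √(0.42080 + 0.02383) = 0.66681.
True dip = arctan(0.66681) = 33.7°, dipping toward WSW (azimuth ≈ 257°).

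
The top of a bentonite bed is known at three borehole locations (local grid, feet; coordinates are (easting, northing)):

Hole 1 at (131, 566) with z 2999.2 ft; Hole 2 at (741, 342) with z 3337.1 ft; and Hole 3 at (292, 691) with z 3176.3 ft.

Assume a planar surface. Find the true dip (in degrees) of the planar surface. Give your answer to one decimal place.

Two edge vectors: Hole 1→Hole 2 = (610, -224, 337.9), Hole 1→Hole 3 = (161, 125, 177.1).
Normal n = (Hole 1→Hole 2) × (Hole 1→Hole 3) = (-81907.9, -53629.1, 112314).
So ∂z/∂E = −n_x/n_z = 0.72928 and ∂z/∂N = −n_y/n_z = 0.47749.
Gradient magnitude |∇z| = √(a² + b²) = √(0.53184 + 0.22800) = 0.87169.
True dip = arctan(0.87169) = 41.1°, dipping toward WSW (azimuth ≈ 237°).

41.1°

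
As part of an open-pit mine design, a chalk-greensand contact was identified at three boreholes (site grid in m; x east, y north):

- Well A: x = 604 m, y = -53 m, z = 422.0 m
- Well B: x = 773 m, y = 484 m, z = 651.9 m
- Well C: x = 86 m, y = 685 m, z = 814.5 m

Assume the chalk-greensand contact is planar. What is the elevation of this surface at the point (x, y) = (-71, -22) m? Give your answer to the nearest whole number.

505 m

Let the plane be z = a·x + b·y + c.
Well B−Well A: 169a + 537b = 229.9;  Well C−Well A: −518a + 738b = 392.5.
Solving gives a = −0.10203, b = 0.46023.
Then c = 422 − a·604 − b·-53 = 508.02.
At (-71, -22): z = 7.2 − 10.1 + 508.02 = 505.1 m.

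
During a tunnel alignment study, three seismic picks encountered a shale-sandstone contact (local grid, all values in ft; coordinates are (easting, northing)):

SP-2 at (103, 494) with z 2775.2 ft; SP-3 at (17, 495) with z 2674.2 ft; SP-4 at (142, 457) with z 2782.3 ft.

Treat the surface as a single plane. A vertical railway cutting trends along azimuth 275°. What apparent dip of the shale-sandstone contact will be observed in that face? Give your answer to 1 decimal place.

Two edge vectors: SP-2→SP-3 = (-86, 1, -101), SP-2→SP-4 = (39, -37, 7.1).
Normal n = (SP-2→SP-3) × (SP-2→SP-4) = (-3729.9, -3328.4, 3143).
So ∂z/∂E = −n_x/n_z = 1.18673 and ∂z/∂N = −n_y/n_z = 1.05899.
Unit vector along 275° is (sin 275°, cos 275°) = (-0.9962, 0.0872).
Slope in that direction = a·(-0.9962) + b·(0.0872) = −1.08992.
Apparent dip = arctan|1.08992| = 47.5° (true dip is 57.8°, so apparent ≤ true as expected).

47.5°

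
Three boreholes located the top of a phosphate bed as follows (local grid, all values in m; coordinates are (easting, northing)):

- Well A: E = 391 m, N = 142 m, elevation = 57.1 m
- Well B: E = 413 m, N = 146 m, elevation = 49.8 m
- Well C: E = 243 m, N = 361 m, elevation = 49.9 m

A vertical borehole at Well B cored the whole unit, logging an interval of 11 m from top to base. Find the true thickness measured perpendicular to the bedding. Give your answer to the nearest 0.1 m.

Two edge vectors: Well A→Well B = (22, 4, -7.3), Well A→Well C = (-148, 219, -7.2).
Normal n = (Well A→Well B) × (Well A→Well C) = (1569.9, 1238.8, 5410).
So ∂z/∂E = −n_x/n_z = −0.29018 and ∂z/∂N = −n_y/n_z = −0.22898.
|∇z| = √(a²+b²) = 0.36965, so dip δ = arctan(0.36965) = 20.29°.
True thickness = vertical thickness × cos δ = 11 × cos 20.29° = 10.3 m.

10.3 m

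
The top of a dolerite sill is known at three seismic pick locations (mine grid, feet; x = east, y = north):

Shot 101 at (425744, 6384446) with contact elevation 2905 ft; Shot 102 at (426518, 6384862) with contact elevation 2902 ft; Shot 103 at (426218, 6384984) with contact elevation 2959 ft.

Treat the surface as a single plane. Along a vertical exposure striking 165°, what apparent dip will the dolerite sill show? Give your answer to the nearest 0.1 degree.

Two edge vectors: Shot 101→Shot 102 = (774, 416, -3), Shot 101→Shot 103 = (474, 538, 54).
Normal n = (Shot 101→Shot 102) × (Shot 101→Shot 103) = (24078, -43218, 219228).
So ∂z/∂x = −n_x/n_z = −0.10983 and ∂z/∂y = −n_y/n_z = 0.19714.
Unit vector along 165° is (sin 165°, cos 165°) = (0.2588, -0.9659).
Slope in that direction = a·(0.2588) + b·(-0.9659) = −0.21885.
Apparent dip = arctan|0.21885| = 12.3° (true dip is 12.7°, so apparent ≤ true as expected).

12.3°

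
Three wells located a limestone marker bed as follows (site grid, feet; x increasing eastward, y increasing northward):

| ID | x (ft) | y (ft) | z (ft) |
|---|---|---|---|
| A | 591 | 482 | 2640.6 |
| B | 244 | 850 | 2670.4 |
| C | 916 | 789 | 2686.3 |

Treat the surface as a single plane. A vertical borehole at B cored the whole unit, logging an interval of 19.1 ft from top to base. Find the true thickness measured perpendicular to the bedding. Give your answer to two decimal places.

Let the plane be z = a·x + b·y + c.
B−A: −347a + 368b = 29.8;  C−A: 325a + 307b = 45.7.
Solving gives a = 0.03391, b = 0.11296.
|∇z| = √(a²+b²) = 0.11794, so dip δ = arctan(0.11794) = 6.73°.
True thickness = vertical thickness × cos δ = 19.1 × cos 6.73° = 18.97 ft.

18.97 ft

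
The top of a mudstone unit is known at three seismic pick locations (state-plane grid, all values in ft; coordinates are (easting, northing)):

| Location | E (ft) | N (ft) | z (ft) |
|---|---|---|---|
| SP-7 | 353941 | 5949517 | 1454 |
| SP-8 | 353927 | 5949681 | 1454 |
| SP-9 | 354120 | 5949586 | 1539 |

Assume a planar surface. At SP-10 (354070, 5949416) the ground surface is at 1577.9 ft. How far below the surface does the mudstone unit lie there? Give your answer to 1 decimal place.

68.6 ft

Let the plane be z = a·E + b·N + c.
SP-8−SP-7: −14a + 164b = 0;  SP-9−SP-7: 179a + 69b = 85.
Solving gives a = 0.459732208, b = 0.039245432.
Then c = 1454 − a·353941 − b·5949517 = −394755.44.
At (354070, 5949416): z_contact = 162777.38 + 233487.40 − 394755.44 = 1509.34 ft.
Depth below ground = 1577.9 − 1509.34 = 68.6 ft.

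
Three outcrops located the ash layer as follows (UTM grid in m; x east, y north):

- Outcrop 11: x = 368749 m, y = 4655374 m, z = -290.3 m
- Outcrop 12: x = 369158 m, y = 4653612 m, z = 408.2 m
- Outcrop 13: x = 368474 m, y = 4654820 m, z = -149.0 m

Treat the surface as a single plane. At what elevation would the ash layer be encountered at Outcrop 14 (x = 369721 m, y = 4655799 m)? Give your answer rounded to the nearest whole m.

-251 m

Let the plane be z = a·x + b·y + c.
Outcrop 12−Outcrop 11: 409a − 1762b = 698.5;  Outcrop 13−Outcrop 11: −275a − 554b = 141.3.
Solving gives a = 0.19405346, b = −0.35138033.
Then c = -290.3 − a·368749 − b·4655374 = 1563959.52.
At (369721, 4655799): z = 71745.6 − 1635956.2 + 1563959.52 = -251.0 m.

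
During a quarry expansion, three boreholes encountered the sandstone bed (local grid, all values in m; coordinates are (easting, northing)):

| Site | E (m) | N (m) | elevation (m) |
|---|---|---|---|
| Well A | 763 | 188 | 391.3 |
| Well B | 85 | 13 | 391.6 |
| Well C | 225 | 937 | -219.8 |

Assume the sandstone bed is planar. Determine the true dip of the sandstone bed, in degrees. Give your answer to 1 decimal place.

35.4°

Two edge vectors: Well A→Well B = (-678, -175, 0.3), Well A→Well C = (-538, 749, -611.1).
Normal n = (Well A→Well B) × (Well A→Well C) = (106717.8, -414487.2, -601972).
So ∂z/∂E = −n_x/n_z = 0.17728 and ∂z/∂N = −n_y/n_z = −0.68855.
Gradient magnitude |∇z| = √(a² + b²) = √(0.03143 + 0.47410) = 0.71100.
True dip = arctan(0.71100) = 35.4°, dipping toward NNW (azimuth ≈ 346°).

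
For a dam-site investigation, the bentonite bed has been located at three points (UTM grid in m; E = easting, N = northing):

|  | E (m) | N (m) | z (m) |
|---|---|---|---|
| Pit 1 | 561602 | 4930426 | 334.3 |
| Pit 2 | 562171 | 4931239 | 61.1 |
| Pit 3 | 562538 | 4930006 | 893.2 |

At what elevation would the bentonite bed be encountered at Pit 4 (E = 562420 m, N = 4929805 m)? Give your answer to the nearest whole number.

968 m

Two edge vectors: Pit 1→Pit 2 = (569, 813, -273.2), Pit 1→Pit 3 = (936, -420, 558.9).
Normal n = (Pit 1→Pit 2) × (Pit 1→Pit 3) = (339641.7, -573729.3, -999948).
So ∂z/∂E = −n_x/n_z = 0.33965936 and ∂z/∂N = −n_y/n_z = −0.57375914.
Intercept c from Pit 1: 334.3 − 190753.38 + 2828876.96 = 2638457.88.
At (562420, 4929805): z = 191031.2 − 2828520.7 + 2638457.88 = 968.4 m.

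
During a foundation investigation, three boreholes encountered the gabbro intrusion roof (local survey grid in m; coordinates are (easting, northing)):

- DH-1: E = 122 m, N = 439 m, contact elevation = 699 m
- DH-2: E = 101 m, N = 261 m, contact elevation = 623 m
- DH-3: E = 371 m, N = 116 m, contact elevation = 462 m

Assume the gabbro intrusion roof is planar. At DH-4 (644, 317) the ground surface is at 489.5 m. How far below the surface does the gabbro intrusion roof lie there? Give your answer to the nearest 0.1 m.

Let the plane be z = a·E + b·N + c.
DH-2−DH-1: −21a − 178b = −76;  DH-3−DH-1: 249a − 323b = −237.
Solving gives a = −0.34513, b = 0.46768.
Then c = 699 − a·122 − b·439 = 535.79.
At (644, 317): z_contact = −222.27 + 148.26 + 535.79 = 461.78 m.
Depth below ground = 489.5 − 461.78 = 27.7 m.

27.7 m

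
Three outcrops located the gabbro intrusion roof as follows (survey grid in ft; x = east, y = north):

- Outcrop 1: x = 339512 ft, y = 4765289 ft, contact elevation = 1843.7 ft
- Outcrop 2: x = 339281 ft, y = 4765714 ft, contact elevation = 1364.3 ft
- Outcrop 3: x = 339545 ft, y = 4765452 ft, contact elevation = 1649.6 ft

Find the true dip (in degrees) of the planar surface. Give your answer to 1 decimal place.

Two edge vectors: Outcrop 1→Outcrop 2 = (-231, 425, -479.4), Outcrop 1→Outcrop 3 = (33, 163, -194.1).
Normal n = (Outcrop 1→Outcrop 2) × (Outcrop 1→Outcrop 3) = (-4350.3, -60657.3, -51678).
So ∂z/∂x = −n_x/n_z = −0.08418 and ∂z/∂y = −n_y/n_z = −1.17375.
Gradient magnitude |∇z| = √(a² + b²) = √(0.00709 + 1.37770) = 1.17677.
True dip = arctan(1.17677) = 49.6°, dipping toward N (azimuth ≈ 004°).

49.6°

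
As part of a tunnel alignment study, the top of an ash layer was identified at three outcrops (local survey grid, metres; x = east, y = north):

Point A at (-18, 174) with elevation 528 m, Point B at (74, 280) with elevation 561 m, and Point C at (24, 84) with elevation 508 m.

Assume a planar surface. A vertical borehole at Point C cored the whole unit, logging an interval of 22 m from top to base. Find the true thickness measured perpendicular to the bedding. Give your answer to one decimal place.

21.3 m

Two edge vectors: Point A→Point B = (92, 106, 33), Point A→Point C = (42, -90, -20).
Normal n = (Point A→Point B) × (Point A→Point C) = (850, 3226, -12732).
So ∂z/∂x = −n_x/n_z = 0.06676 and ∂z/∂y = −n_y/n_z = 0.25338.
|∇z| = √(a²+b²) = 0.26202, so dip δ = arctan(0.26202) = 14.68°.
True thickness = vertical thickness × cos δ = 22 × cos 14.68° = 21.3 m.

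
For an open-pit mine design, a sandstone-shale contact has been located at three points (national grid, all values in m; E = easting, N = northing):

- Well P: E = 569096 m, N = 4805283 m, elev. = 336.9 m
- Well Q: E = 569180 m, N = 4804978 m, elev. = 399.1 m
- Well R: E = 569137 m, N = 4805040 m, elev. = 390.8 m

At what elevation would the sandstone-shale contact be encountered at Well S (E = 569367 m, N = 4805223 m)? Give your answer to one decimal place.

306.5 m

Two edge vectors: Well P→Well Q = (84, -305, 62.2), Well P→Well R = (41, -243, 53.9).
Normal n = (Well P→Well Q) × (Well P→Well R) = (-1324.9, -1977.4, -7907).
So ∂z/∂E = −n_x/n_z = −0.167560390 and ∂z/∂N = −n_y/n_z = −0.250082206.
Intercept c from Well P: 336.9 + 95357.95 + 1201715.77 = 1297410.62.
At (569367, 4805223): z = −95403.4 − 1201700.8 + 1297410.62 = 306.5 m.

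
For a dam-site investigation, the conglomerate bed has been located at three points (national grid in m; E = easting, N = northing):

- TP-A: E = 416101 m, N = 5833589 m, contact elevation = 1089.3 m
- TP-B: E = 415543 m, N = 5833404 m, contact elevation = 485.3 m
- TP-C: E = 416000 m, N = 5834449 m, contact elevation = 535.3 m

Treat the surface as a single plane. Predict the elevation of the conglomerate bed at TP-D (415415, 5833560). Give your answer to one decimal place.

248.0 m

Let the plane be z = a·E + b·N + c.
TP-B−TP-A: −558a − 185b = −604;  TP-C−TP-A: −101a + 860b = −554.
Solving gives a = 1.247440153, b = −0.497684354.
Then c = 1089.3 − a·416101 − b·5833589 = 2385314.18.
At (415415, 5833560): z = 518205.4 − 2903271.5 + 2385314.18 = 248.0 m.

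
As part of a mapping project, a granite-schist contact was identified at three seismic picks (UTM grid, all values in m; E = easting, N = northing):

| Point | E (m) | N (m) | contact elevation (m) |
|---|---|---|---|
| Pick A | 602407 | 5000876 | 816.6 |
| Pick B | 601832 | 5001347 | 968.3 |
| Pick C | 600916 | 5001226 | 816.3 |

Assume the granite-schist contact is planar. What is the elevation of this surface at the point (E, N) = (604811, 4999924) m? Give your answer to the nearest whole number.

Let the plane be z = a·E + b·N + c.
Pick B−Pick A: −575a + 471b = 151.7;  Pick C−Pick A: −1491a + 350b = −0.3.
Solving gives a = 0.10625775, b = 0.45180086.
Then c = 816.6 − a·602407 − b·5000876 = −2322593.88.
At (604811, 4999924): z = 64265.9 + 2258970.0 − 2322593.88 = 641.9 m.

642 m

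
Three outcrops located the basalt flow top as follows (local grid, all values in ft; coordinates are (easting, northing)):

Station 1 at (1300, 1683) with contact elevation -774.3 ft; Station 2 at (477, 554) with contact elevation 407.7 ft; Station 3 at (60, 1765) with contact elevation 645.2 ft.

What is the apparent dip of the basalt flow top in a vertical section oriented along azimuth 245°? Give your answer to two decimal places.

Two edge vectors: Station 1→Station 2 = (-823, -1129, 1182), Station 1→Station 3 = (-1240, 82, 1419.5).
Normal n = (Station 1→Station 2) × (Station 1→Station 3) = (-1699539.5, -297431.5, -1467446).
So ∂z/∂E = −n_x/n_z = −1.15816 and ∂z/∂N = −n_y/n_z = −0.20269.
Unit vector along 245° is (sin 245°, cos 245°) = (-0.9063, -0.4226).
Slope in that direction = a·(-0.9063) + b·(-0.4226) = 1.13531.
Apparent dip = arctan|1.13531| = 48.63° (true dip is 49.6°, so apparent ≤ true as expected).

48.63°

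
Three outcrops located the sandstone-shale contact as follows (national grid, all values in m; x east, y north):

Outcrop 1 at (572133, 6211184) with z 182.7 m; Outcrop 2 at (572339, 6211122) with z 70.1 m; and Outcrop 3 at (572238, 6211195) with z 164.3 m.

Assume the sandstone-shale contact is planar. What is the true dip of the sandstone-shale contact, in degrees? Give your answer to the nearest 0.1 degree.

Two edge vectors: Outcrop 1→Outcrop 2 = (206, -62, -112.6), Outcrop 1→Outcrop 3 = (105, 11, -18.4).
Normal n = (Outcrop 1→Outcrop 2) × (Outcrop 1→Outcrop 3) = (2379.4, -8032.6, 8776).
So ∂z/∂x = −n_x/n_z = −0.27113 and ∂z/∂y = −n_y/n_z = 0.91529.
Gradient magnitude |∇z| = √(a² + b²) = √(0.07351 + 0.83776) = 0.95460.
True dip = arctan(0.95460) = 43.7°, dipping toward SSE (azimuth ≈ 163°).

43.7°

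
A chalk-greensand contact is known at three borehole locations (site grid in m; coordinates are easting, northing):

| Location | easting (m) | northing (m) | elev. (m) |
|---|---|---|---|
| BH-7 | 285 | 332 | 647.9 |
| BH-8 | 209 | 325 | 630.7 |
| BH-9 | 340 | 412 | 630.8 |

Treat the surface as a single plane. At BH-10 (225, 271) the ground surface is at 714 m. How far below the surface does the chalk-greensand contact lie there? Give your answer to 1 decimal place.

57.8 m

Two edge vectors: BH-7→BH-8 = (-76, -7, -17.2), BH-7→BH-9 = (55, 80, -17.1).
Normal n = (BH-7→BH-8) × (BH-7→BH-9) = (1495.7, -2245.6, -5695).
So ∂z/∂easting = −n_x/n_z = 0.26263 and ∂z/∂northing = −n_y/n_z = −0.39431.
Intercept c from BH-7: 647.9 − 74.85 + 130.91 = 703.96.
At (225, 271): z_contact = 59.09 − 106.86 + 703.96 = 656.19 m.
Depth below ground = 714 − 656.19 = 57.8 m.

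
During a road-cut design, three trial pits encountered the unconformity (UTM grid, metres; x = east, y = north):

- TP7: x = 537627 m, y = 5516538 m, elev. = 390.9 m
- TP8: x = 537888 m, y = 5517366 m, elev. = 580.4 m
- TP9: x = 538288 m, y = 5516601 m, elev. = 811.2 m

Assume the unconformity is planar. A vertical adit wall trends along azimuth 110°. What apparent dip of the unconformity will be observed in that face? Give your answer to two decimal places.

Two edge vectors: TP7→TP8 = (261, 828, 189.5), TP7→TP9 = (661, 63, 420.3).
Normal n = (TP7→TP8) × (TP7→TP9) = (336069.9, 15561.2, -530865).
So ∂z/∂x = −n_x/n_z = 0.63306 and ∂z/∂y = −n_y/n_z = 0.02931.
Unit vector along 110° is (sin 110°, cos 110°) = (0.9397, -0.3420).
Slope in that direction = a·(0.9397) + b·(-0.3420) = 0.58486.
Apparent dip = arctan|0.58486| = 30.32° (true dip is 32.4°, so apparent ≤ true as expected).

30.32°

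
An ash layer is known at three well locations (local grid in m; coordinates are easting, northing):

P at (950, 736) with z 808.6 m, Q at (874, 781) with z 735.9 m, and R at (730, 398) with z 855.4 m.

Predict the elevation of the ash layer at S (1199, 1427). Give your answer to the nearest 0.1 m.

586.2 m

Let the plane be z = a·easting + b·northing + c.
Q−P: −76a + 45b = −72.7;  R−P: −220a − 338b = 46.8.
Solving gives a = 0.631297, b = −0.549365.
Then c = 808.6 − a·950 − b·736 = 613.20.
At (1199, 1427): z = 756.9 − 783.9 + 613.20 = 586.2 m.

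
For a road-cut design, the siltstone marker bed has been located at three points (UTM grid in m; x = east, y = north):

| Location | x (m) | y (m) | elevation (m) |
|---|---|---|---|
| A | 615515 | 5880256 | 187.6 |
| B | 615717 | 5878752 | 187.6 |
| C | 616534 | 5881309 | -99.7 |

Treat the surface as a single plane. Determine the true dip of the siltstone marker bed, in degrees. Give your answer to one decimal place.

Two edge vectors: A→B = (202, -1504, 0), A→C = (1019, 1053, -287.3).
Normal n = (A→B) × (A→C) = (432099.2, 58034.6, 1745282).
So ∂z/∂x = −n_x/n_z = −0.24758 and ∂z/∂y = −n_y/n_z = −0.03325.
Gradient magnitude |∇z| = √(a² + b²) = √(0.06130 + 0.00111) = 0.24980.
True dip = arctan(0.24980) = 14.0°, dipping toward E (azimuth ≈ 082°).

14.0°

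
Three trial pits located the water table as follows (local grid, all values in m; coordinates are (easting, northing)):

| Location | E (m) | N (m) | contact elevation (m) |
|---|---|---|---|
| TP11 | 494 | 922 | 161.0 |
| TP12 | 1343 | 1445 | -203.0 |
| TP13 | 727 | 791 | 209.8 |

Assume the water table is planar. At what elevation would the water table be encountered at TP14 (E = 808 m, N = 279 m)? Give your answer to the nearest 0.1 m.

479.4 m

Two edge vectors: TP11→TP12 = (849, 523, -364), TP11→TP13 = (233, -131, 48.8).
Normal n = (TP11→TP12) × (TP11→TP13) = (-22161.6, -126243.2, -233078).
So ∂z/∂E = −n_x/n_z = −0.095082 and ∂z/∂N = −n_y/n_z = −0.541635.
Intercept c from TP11: 161 + 46.97 + 499.39 = 707.36.
At (808, 279): z = −76.8 − 151.1 + 707.36 = 479.4 m.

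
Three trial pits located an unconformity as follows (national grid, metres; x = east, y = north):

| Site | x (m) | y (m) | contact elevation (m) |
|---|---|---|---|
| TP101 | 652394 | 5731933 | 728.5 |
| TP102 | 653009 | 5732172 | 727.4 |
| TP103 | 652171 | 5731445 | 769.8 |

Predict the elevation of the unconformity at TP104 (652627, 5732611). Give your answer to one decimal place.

668.2 m

Two edge vectors: TP101→TP102 = (615, 239, -1.1), TP101→TP103 = (-223, -488, 41.3).
Normal n = (TP101→TP102) × (TP101→TP103) = (9333.9, -25154.2, -246823).
So ∂z/∂x = −n_x/n_z = 0.037816168 and ∂z/∂y = −n_y/n_z = −0.101911896.
Intercept c from TP101: 728.5 − 24671.04 + 584152.16 = 560209.62.
At (652627, 5732611): z = 24679.9 − 584221.3 + 560209.62 = 668.2 m.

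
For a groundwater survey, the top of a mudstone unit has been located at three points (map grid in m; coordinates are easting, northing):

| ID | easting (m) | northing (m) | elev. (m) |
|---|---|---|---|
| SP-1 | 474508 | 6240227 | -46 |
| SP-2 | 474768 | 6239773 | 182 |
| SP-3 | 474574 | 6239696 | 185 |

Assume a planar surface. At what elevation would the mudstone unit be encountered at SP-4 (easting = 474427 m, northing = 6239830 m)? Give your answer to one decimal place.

107.2 m

Two edge vectors: SP-1→SP-2 = (260, -454, 228), SP-1→SP-3 = (66, -531, 231).
Normal n = (SP-1→SP-2) × (SP-1→SP-3) = (16194, -45012, -108096).
So ∂z/∂easting = −n_x/n_z = 0.149811279 and ∂z/∂northing = −n_y/n_z = −0.416407638.
Intercept c from SP-1: -46 − 71086.65 + 2598478.18 = 2527345.53.
At (474427, 6239830): z = 71074.5 − 2598312.9 + 2527345.53 = 107.2 m.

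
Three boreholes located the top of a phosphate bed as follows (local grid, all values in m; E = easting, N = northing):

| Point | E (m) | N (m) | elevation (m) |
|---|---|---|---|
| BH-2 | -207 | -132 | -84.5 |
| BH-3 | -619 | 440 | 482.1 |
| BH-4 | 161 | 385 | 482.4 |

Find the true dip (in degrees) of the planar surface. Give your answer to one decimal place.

46.3°

Let the plane be z = a·E + b·N + c.
BH-3−BH-2: −412a + 572b = 566.6;  BH-4−BH-2: 368a + 517b = 566.9.
Solving gives a = 0.07399, b = 1.04385.
Gradient magnitude |∇z| = √(a² + b²) = √(0.00547 + 1.08963) = 1.04647.
True dip = arctan(1.04647) = 46.3°, dipping toward S (azimuth ≈ 184°).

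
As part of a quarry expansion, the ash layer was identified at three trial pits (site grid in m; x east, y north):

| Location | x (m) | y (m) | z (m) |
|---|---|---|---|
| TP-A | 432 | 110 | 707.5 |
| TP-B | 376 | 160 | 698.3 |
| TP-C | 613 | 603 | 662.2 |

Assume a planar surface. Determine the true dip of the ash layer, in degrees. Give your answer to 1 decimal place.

7.4°

Let the plane be z = a·x + b·y + c.
TP-B−TP-A: −56a + 50b = −9.2;  TP-C−TP-A: 181a + 493b = −45.3.
Solving gives a = 0.06194, b = −0.11463.
Gradient magnitude |∇z| = √(a² + b²) = √(0.00384 + 0.01314) = 0.13029.
True dip = arctan(0.13029) = 7.4°, dipping toward NNW (azimuth ≈ 332°).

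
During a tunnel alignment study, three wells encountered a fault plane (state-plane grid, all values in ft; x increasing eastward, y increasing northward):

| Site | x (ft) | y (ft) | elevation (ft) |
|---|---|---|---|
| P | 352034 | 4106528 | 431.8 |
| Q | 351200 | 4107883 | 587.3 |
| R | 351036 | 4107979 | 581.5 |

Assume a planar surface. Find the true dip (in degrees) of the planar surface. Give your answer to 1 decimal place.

14.9°

Let the plane be z = a·x + b·y + c.
Q−P: −834a + 1355b = 155.5;  R−P: −998a + 1451b = 149.7.
Solving gives a = 0.16030, b = 0.21342.
Gradient magnitude |∇z| = √(a² + b²) = √(0.02569 + 0.04555) = 0.26692.
True dip = arctan(0.26692) = 14.9°, dipping toward SW (azimuth ≈ 217°).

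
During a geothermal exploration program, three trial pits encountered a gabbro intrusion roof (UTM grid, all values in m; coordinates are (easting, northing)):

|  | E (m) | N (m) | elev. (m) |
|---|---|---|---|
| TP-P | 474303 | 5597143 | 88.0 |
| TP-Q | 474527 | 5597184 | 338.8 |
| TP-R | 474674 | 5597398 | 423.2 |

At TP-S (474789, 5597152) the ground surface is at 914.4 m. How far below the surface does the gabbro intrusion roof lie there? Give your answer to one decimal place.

Two edge vectors: TP-P→TP-Q = (224, 41, 250.8), TP-P→TP-R = (371, 255, 335.2).
Normal n = (TP-P→TP-Q) × (TP-P→TP-R) = (-50210.8, 17962, 41909).
So ∂z/∂E = −n_x/n_z = 1.198091102 and ∂z/∂N = −n_y/n_z = −0.428595290.
Intercept c from TP-P: 88 − 568258.20 + 2398909.13 = 1830738.92.
At (474789, 5597152): z_contact = 568840.48 − 2398912.98 + 1830738.92 = 666.41 m.
Depth below ground = 914.4 − 666.41 = 248.0 m.

248.0 m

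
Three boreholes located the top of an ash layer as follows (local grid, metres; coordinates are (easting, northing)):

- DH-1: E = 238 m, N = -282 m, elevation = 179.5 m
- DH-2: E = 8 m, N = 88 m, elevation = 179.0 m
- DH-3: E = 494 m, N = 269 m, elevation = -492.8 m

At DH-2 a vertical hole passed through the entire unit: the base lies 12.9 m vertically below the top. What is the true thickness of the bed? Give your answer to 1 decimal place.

7.8 m

Two edge vectors: DH-1→DH-2 = (-230, 370, -0.5), DH-1→DH-3 = (256, 551, -672.3).
Normal n = (DH-1→DH-2) × (DH-1→DH-3) = (-248475.5, -154757, -221450).
So ∂z/∂E = −n_x/n_z = −1.12204 and ∂z/∂N = −n_y/n_z = −0.69883.
|∇z| = √(a²+b²) = 1.32187, so dip δ = arctan(1.32187) = 52.89°.
True thickness = vertical thickness × cos δ = 12.9 × cos 52.89° = 7.8 m.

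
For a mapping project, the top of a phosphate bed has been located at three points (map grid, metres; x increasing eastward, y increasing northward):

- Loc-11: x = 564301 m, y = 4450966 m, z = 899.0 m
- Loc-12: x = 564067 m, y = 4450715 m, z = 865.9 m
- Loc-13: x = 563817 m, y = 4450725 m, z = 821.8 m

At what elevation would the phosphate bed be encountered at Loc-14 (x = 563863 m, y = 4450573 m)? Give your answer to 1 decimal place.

834.6 m

Two edge vectors: Loc-11→Loc-12 = (-234, -251, -33.1), Loc-11→Loc-13 = (-484, -241, -77.2).
Normal n = (Loc-11→Loc-12) × (Loc-11→Loc-13) = (11400.1, -2044.4, -65090).
So ∂z/∂x = −n_x/n_z = 0.175143647 and ∂z/∂y = −n_y/n_z = −0.031408819.
Intercept c from Loc-11: 899 − 98833.74 + 139799.58 = 41864.85.
At (563863, 4450573): z = 98757.0 − 139787.2 + 41864.85 = 834.6 m.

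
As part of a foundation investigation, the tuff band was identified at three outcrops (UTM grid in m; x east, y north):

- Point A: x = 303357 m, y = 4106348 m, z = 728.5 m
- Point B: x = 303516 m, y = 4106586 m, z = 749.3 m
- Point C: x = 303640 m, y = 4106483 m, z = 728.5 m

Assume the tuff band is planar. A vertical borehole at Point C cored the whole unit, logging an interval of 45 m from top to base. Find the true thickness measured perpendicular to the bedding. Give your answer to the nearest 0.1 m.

Let the plane be z = a·x + b·y + c.
Point B−Point A: 159a + 238b = 20.8;  Point C−Point A: 283a + 135b = 0.
Solving gives a = −0.06119, b = 0.12827.
|∇z| = √(a²+b²) = 0.14212, so dip δ = arctan(0.14212) = 8.09°.
True thickness = vertical thickness × cos δ = 45 × cos 8.09° = 44.6 m.

44.6 m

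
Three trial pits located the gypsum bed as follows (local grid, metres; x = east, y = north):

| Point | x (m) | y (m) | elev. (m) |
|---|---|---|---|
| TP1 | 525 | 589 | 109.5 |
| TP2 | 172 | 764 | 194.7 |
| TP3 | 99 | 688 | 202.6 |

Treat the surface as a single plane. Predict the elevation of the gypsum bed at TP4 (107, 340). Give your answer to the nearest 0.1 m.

Two edge vectors: TP1→TP2 = (-353, 175, 85.2), TP1→TP3 = (-426, 99, 93.1).
Normal n = (TP1→TP2) × (TP1→TP3) = (7857.7, -3430.9, 39603).
So ∂z/∂x = −n_x/n_z = −0.19841 and ∂z/∂y = −n_y/n_z = 0.08663.
Intercept c from TP1: 109.5 + 104.17 − 51.03 = 162.64.
At (107, 340): z = −21.2 + 29.5 + 162.64 = 170.9 m.

170.9 m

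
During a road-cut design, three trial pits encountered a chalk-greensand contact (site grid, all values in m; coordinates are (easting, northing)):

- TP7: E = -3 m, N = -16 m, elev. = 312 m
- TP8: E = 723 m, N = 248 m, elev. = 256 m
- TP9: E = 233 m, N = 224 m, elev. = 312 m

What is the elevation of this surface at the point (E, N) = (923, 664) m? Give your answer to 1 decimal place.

281.1 m

Two edge vectors: TP7→TP8 = (726, 264, -56), TP7→TP9 = (236, 240, 0).
Normal n = (TP7→TP8) × (TP7→TP9) = (13440, -13216, 111936).
So ∂z/∂E = −n_x/n_z = −0.12007 and ∂z/∂N = −n_y/n_z = 0.11807.
Intercept c from TP7: 312 − 0.36 + 1.89 = 313.53.
At (923, 664): z = −110.8 + 78.4 + 313.53 = 281.1 m.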